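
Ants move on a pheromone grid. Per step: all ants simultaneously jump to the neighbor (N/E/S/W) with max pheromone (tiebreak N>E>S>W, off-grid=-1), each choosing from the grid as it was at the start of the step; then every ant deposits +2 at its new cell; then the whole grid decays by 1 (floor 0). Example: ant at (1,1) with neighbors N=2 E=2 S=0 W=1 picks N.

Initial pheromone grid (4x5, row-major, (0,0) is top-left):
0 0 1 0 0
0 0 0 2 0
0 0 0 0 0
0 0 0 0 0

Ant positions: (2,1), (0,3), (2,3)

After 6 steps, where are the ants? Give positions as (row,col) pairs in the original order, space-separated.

Step 1: ant0:(2,1)->N->(1,1) | ant1:(0,3)->S->(1,3) | ant2:(2,3)->N->(1,3)
  grid max=5 at (1,3)
Step 2: ant0:(1,1)->N->(0,1) | ant1:(1,3)->N->(0,3) | ant2:(1,3)->N->(0,3)
  grid max=4 at (1,3)
Step 3: ant0:(0,1)->E->(0,2) | ant1:(0,3)->S->(1,3) | ant2:(0,3)->S->(1,3)
  grid max=7 at (1,3)
Step 4: ant0:(0,2)->E->(0,3) | ant1:(1,3)->N->(0,3) | ant2:(1,3)->N->(0,3)
  grid max=7 at (0,3)
Step 5: ant0:(0,3)->S->(1,3) | ant1:(0,3)->S->(1,3) | ant2:(0,3)->S->(1,3)
  grid max=11 at (1,3)
Step 6: ant0:(1,3)->N->(0,3) | ant1:(1,3)->N->(0,3) | ant2:(1,3)->N->(0,3)
  grid max=11 at (0,3)

(0,3) (0,3) (0,3)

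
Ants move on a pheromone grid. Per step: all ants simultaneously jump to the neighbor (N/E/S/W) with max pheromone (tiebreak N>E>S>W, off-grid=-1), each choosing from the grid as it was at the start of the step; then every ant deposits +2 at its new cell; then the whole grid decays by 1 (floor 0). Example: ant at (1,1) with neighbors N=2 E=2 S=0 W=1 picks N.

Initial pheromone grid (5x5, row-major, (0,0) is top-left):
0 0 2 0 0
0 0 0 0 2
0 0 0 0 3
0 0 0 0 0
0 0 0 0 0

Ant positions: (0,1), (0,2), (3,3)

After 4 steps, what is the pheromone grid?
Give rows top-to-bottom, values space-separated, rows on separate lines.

After step 1: ants at (0,2),(0,3),(2,3)
  0 0 3 1 0
  0 0 0 0 1
  0 0 0 1 2
  0 0 0 0 0
  0 0 0 0 0
After step 2: ants at (0,3),(0,2),(2,4)
  0 0 4 2 0
  0 0 0 0 0
  0 0 0 0 3
  0 0 0 0 0
  0 0 0 0 0
After step 3: ants at (0,2),(0,3),(1,4)
  0 0 5 3 0
  0 0 0 0 1
  0 0 0 0 2
  0 0 0 0 0
  0 0 0 0 0
After step 4: ants at (0,3),(0,2),(2,4)
  0 0 6 4 0
  0 0 0 0 0
  0 0 0 0 3
  0 0 0 0 0
  0 0 0 0 0

0 0 6 4 0
0 0 0 0 0
0 0 0 0 3
0 0 0 0 0
0 0 0 0 0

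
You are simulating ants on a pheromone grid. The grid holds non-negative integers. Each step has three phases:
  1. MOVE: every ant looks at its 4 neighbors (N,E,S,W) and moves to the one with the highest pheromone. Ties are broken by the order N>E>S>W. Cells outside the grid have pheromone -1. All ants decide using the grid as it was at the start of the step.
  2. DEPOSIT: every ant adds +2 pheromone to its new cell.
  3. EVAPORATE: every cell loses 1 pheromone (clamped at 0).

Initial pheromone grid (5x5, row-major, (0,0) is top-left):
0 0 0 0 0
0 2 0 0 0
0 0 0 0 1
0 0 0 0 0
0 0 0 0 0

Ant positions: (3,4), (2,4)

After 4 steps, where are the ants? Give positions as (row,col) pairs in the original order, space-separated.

Step 1: ant0:(3,4)->N->(2,4) | ant1:(2,4)->N->(1,4)
  grid max=2 at (2,4)
Step 2: ant0:(2,4)->N->(1,4) | ant1:(1,4)->S->(2,4)
  grid max=3 at (2,4)
Step 3: ant0:(1,4)->S->(2,4) | ant1:(2,4)->N->(1,4)
  grid max=4 at (2,4)
Step 4: ant0:(2,4)->N->(1,4) | ant1:(1,4)->S->(2,4)
  grid max=5 at (2,4)

(1,4) (2,4)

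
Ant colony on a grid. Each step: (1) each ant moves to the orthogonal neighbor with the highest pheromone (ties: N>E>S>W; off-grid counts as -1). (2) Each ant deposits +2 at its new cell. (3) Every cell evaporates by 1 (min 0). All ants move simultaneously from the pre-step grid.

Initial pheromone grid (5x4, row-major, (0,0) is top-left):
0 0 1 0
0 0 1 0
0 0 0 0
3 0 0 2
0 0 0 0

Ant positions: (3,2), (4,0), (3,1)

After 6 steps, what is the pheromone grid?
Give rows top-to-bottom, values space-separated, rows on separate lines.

After step 1: ants at (3,3),(3,0),(3,0)
  0 0 0 0
  0 0 0 0
  0 0 0 0
  6 0 0 3
  0 0 0 0
After step 2: ants at (2,3),(2,0),(2,0)
  0 0 0 0
  0 0 0 0
  3 0 0 1
  5 0 0 2
  0 0 0 0
After step 3: ants at (3,3),(3,0),(3,0)
  0 0 0 0
  0 0 0 0
  2 0 0 0
  8 0 0 3
  0 0 0 0
After step 4: ants at (2,3),(2,0),(2,0)
  0 0 0 0
  0 0 0 0
  5 0 0 1
  7 0 0 2
  0 0 0 0
After step 5: ants at (3,3),(3,0),(3,0)
  0 0 0 0
  0 0 0 0
  4 0 0 0
  10 0 0 3
  0 0 0 0
After step 6: ants at (2,3),(2,0),(2,0)
  0 0 0 0
  0 0 0 0
  7 0 0 1
  9 0 0 2
  0 0 0 0

0 0 0 0
0 0 0 0
7 0 0 1
9 0 0 2
0 0 0 0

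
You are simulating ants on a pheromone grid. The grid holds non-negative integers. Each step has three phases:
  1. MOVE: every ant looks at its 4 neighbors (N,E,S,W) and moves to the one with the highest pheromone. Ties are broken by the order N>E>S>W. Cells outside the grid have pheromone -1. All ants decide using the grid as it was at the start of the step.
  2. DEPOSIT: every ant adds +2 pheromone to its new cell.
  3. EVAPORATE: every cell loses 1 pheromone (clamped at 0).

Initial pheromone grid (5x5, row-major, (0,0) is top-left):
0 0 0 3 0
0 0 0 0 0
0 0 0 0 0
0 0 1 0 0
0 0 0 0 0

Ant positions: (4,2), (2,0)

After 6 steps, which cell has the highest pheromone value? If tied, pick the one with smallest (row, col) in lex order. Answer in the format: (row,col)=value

Answer: (0,4)=1

Derivation:
Step 1: ant0:(4,2)->N->(3,2) | ant1:(2,0)->N->(1,0)
  grid max=2 at (0,3)
Step 2: ant0:(3,2)->N->(2,2) | ant1:(1,0)->N->(0,0)
  grid max=1 at (0,0)
Step 3: ant0:(2,2)->S->(3,2) | ant1:(0,0)->E->(0,1)
  grid max=2 at (3,2)
Step 4: ant0:(3,2)->N->(2,2) | ant1:(0,1)->E->(0,2)
  grid max=1 at (0,2)
Step 5: ant0:(2,2)->S->(3,2) | ant1:(0,2)->E->(0,3)
  grid max=2 at (3,2)
Step 6: ant0:(3,2)->N->(2,2) | ant1:(0,3)->E->(0,4)
  grid max=1 at (0,4)
Final grid:
  0 0 0 0 1
  0 0 0 0 0
  0 0 1 0 0
  0 0 1 0 0
  0 0 0 0 0
Max pheromone 1 at (0,4)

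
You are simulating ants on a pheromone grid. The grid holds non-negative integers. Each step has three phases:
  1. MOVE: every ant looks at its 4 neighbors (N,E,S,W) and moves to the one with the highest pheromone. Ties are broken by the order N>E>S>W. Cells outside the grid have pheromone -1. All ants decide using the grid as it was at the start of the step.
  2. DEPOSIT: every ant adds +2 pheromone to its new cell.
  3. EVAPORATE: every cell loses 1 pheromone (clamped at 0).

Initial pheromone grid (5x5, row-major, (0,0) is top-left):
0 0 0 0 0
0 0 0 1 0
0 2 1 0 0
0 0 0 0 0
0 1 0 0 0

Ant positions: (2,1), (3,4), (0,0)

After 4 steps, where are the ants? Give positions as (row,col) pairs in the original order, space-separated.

Step 1: ant0:(2,1)->E->(2,2) | ant1:(3,4)->N->(2,4) | ant2:(0,0)->E->(0,1)
  grid max=2 at (2,2)
Step 2: ant0:(2,2)->W->(2,1) | ant1:(2,4)->N->(1,4) | ant2:(0,1)->E->(0,2)
  grid max=2 at (2,1)
Step 3: ant0:(2,1)->E->(2,2) | ant1:(1,4)->N->(0,4) | ant2:(0,2)->E->(0,3)
  grid max=2 at (2,2)
Step 4: ant0:(2,2)->W->(2,1) | ant1:(0,4)->W->(0,3) | ant2:(0,3)->E->(0,4)
  grid max=2 at (0,3)

(2,1) (0,3) (0,4)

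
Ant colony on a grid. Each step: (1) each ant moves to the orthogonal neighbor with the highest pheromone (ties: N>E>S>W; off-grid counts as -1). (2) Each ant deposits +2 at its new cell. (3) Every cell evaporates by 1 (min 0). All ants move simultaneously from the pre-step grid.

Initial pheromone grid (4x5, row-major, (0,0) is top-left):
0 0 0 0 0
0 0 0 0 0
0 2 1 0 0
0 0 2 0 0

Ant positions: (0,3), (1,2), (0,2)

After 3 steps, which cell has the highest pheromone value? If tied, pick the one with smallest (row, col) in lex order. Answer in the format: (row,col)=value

Step 1: ant0:(0,3)->E->(0,4) | ant1:(1,2)->S->(2,2) | ant2:(0,2)->E->(0,3)
  grid max=2 at (2,2)
Step 2: ant0:(0,4)->W->(0,3) | ant1:(2,2)->S->(3,2) | ant2:(0,3)->E->(0,4)
  grid max=2 at (0,3)
Step 3: ant0:(0,3)->E->(0,4) | ant1:(3,2)->N->(2,2) | ant2:(0,4)->W->(0,3)
  grid max=3 at (0,3)
Final grid:
  0 0 0 3 3
  0 0 0 0 0
  0 0 2 0 0
  0 0 1 0 0
Max pheromone 3 at (0,3)

Answer: (0,3)=3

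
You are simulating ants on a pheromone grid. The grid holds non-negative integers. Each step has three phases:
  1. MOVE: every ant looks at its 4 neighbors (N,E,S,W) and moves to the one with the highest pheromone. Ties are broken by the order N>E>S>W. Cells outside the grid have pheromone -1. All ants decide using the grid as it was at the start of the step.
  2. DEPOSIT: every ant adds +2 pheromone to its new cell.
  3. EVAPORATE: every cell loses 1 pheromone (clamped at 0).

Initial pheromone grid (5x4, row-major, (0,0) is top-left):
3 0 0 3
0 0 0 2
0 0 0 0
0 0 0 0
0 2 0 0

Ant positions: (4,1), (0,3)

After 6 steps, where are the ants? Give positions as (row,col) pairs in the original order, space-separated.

Step 1: ant0:(4,1)->N->(3,1) | ant1:(0,3)->S->(1,3)
  grid max=3 at (1,3)
Step 2: ant0:(3,1)->S->(4,1) | ant1:(1,3)->N->(0,3)
  grid max=3 at (0,3)
Step 3: ant0:(4,1)->N->(3,1) | ant1:(0,3)->S->(1,3)
  grid max=3 at (1,3)
Step 4: ant0:(3,1)->S->(4,1) | ant1:(1,3)->N->(0,3)
  grid max=3 at (0,3)
Step 5: ant0:(4,1)->N->(3,1) | ant1:(0,3)->S->(1,3)
  grid max=3 at (1,3)
Step 6: ant0:(3,1)->S->(4,1) | ant1:(1,3)->N->(0,3)
  grid max=3 at (0,3)

(4,1) (0,3)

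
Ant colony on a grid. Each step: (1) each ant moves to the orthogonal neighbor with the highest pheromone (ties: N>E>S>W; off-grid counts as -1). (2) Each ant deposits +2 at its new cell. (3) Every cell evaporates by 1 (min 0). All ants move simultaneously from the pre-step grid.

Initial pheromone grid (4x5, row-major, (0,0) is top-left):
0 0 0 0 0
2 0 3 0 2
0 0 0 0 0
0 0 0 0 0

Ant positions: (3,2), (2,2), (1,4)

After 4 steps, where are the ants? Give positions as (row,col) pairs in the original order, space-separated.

Step 1: ant0:(3,2)->N->(2,2) | ant1:(2,2)->N->(1,2) | ant2:(1,4)->N->(0,4)
  grid max=4 at (1,2)
Step 2: ant0:(2,2)->N->(1,2) | ant1:(1,2)->S->(2,2) | ant2:(0,4)->S->(1,4)
  grid max=5 at (1,2)
Step 3: ant0:(1,2)->S->(2,2) | ant1:(2,2)->N->(1,2) | ant2:(1,4)->N->(0,4)
  grid max=6 at (1,2)
Step 4: ant0:(2,2)->N->(1,2) | ant1:(1,2)->S->(2,2) | ant2:(0,4)->S->(1,4)
  grid max=7 at (1,2)

(1,2) (2,2) (1,4)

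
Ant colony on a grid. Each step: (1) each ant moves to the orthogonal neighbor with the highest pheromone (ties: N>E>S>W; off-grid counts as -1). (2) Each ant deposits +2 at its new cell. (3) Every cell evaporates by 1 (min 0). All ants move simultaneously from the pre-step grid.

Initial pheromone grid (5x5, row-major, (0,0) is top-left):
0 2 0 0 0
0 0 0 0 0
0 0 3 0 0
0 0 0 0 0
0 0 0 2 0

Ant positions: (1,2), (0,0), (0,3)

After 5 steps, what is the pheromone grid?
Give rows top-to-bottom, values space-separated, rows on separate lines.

After step 1: ants at (2,2),(0,1),(0,4)
  0 3 0 0 1
  0 0 0 0 0
  0 0 4 0 0
  0 0 0 0 0
  0 0 0 1 0
After step 2: ants at (1,2),(0,2),(1,4)
  0 2 1 0 0
  0 0 1 0 1
  0 0 3 0 0
  0 0 0 0 0
  0 0 0 0 0
After step 3: ants at (2,2),(0,1),(0,4)
  0 3 0 0 1
  0 0 0 0 0
  0 0 4 0 0
  0 0 0 0 0
  0 0 0 0 0
After step 4: ants at (1,2),(0,2),(1,4)
  0 2 1 0 0
  0 0 1 0 1
  0 0 3 0 0
  0 0 0 0 0
  0 0 0 0 0
After step 5: ants at (2,2),(0,1),(0,4)
  0 3 0 0 1
  0 0 0 0 0
  0 0 4 0 0
  0 0 0 0 0
  0 0 0 0 0

0 3 0 0 1
0 0 0 0 0
0 0 4 0 0
0 0 0 0 0
0 0 0 0 0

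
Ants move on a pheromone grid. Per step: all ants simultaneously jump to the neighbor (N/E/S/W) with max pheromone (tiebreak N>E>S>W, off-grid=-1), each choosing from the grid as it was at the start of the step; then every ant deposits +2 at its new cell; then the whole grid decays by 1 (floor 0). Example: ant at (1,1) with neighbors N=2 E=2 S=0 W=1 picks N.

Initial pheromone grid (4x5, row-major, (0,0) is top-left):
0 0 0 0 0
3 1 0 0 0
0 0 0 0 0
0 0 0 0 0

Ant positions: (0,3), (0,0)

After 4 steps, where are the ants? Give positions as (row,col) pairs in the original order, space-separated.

Step 1: ant0:(0,3)->E->(0,4) | ant1:(0,0)->S->(1,0)
  grid max=4 at (1,0)
Step 2: ant0:(0,4)->S->(1,4) | ant1:(1,0)->N->(0,0)
  grid max=3 at (1,0)
Step 3: ant0:(1,4)->N->(0,4) | ant1:(0,0)->S->(1,0)
  grid max=4 at (1,0)
Step 4: ant0:(0,4)->S->(1,4) | ant1:(1,0)->N->(0,0)
  grid max=3 at (1,0)

(1,4) (0,0)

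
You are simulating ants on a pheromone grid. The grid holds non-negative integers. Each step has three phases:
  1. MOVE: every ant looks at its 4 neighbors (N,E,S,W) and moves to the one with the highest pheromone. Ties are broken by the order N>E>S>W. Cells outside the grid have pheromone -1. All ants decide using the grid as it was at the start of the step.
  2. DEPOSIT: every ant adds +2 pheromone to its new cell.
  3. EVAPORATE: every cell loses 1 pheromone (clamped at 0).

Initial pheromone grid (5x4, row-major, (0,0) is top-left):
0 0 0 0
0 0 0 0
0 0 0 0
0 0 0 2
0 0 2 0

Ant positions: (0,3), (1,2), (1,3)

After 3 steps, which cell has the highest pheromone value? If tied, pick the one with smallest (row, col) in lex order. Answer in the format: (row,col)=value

Step 1: ant0:(0,3)->S->(1,3) | ant1:(1,2)->N->(0,2) | ant2:(1,3)->N->(0,3)
  grid max=1 at (0,2)
Step 2: ant0:(1,3)->N->(0,3) | ant1:(0,2)->E->(0,3) | ant2:(0,3)->S->(1,3)
  grid max=4 at (0,3)
Step 3: ant0:(0,3)->S->(1,3) | ant1:(0,3)->S->(1,3) | ant2:(1,3)->N->(0,3)
  grid max=5 at (0,3)
Final grid:
  0 0 0 5
  0 0 0 5
  0 0 0 0
  0 0 0 0
  0 0 0 0
Max pheromone 5 at (0,3)

Answer: (0,3)=5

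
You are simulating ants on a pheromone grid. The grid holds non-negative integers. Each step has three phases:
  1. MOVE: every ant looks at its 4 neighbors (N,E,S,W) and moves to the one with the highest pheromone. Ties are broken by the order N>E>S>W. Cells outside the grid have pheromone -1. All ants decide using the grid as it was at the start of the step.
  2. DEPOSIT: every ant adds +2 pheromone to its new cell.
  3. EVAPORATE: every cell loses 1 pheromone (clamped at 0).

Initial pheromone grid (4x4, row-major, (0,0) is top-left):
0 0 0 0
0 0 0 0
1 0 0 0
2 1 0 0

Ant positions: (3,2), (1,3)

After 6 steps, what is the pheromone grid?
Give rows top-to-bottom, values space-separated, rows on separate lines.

After step 1: ants at (3,1),(0,3)
  0 0 0 1
  0 0 0 0
  0 0 0 0
  1 2 0 0
After step 2: ants at (3,0),(1,3)
  0 0 0 0
  0 0 0 1
  0 0 0 0
  2 1 0 0
After step 3: ants at (3,1),(0,3)
  0 0 0 1
  0 0 0 0
  0 0 0 0
  1 2 0 0
After step 4: ants at (3,0),(1,3)
  0 0 0 0
  0 0 0 1
  0 0 0 0
  2 1 0 0
After step 5: ants at (3,1),(0,3)
  0 0 0 1
  0 0 0 0
  0 0 0 0
  1 2 0 0
After step 6: ants at (3,0),(1,3)
  0 0 0 0
  0 0 0 1
  0 0 0 0
  2 1 0 0

0 0 0 0
0 0 0 1
0 0 0 0
2 1 0 0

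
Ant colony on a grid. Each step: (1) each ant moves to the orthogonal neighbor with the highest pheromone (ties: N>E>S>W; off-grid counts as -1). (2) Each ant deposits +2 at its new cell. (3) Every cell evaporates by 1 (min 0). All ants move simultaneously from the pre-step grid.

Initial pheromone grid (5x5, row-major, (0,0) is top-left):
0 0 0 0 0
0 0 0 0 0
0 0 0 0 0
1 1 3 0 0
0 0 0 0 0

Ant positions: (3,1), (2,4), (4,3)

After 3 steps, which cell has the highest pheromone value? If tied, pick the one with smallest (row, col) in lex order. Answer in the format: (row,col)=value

Answer: (3,2)=6

Derivation:
Step 1: ant0:(3,1)->E->(3,2) | ant1:(2,4)->N->(1,4) | ant2:(4,3)->N->(3,3)
  grid max=4 at (3,2)
Step 2: ant0:(3,2)->E->(3,3) | ant1:(1,4)->N->(0,4) | ant2:(3,3)->W->(3,2)
  grid max=5 at (3,2)
Step 3: ant0:(3,3)->W->(3,2) | ant1:(0,4)->S->(1,4) | ant2:(3,2)->E->(3,3)
  grid max=6 at (3,2)
Final grid:
  0 0 0 0 0
  0 0 0 0 1
  0 0 0 0 0
  0 0 6 3 0
  0 0 0 0 0
Max pheromone 6 at (3,2)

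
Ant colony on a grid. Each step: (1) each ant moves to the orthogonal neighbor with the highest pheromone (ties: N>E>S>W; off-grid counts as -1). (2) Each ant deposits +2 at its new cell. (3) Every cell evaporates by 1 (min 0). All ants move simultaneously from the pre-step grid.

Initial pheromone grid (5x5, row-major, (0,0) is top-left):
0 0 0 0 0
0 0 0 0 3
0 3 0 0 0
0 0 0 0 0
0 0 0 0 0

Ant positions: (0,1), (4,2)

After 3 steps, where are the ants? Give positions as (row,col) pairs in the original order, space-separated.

Step 1: ant0:(0,1)->E->(0,2) | ant1:(4,2)->N->(3,2)
  grid max=2 at (1,4)
Step 2: ant0:(0,2)->E->(0,3) | ant1:(3,2)->N->(2,2)
  grid max=1 at (0,3)
Step 3: ant0:(0,3)->E->(0,4) | ant1:(2,2)->W->(2,1)
  grid max=2 at (2,1)

(0,4) (2,1)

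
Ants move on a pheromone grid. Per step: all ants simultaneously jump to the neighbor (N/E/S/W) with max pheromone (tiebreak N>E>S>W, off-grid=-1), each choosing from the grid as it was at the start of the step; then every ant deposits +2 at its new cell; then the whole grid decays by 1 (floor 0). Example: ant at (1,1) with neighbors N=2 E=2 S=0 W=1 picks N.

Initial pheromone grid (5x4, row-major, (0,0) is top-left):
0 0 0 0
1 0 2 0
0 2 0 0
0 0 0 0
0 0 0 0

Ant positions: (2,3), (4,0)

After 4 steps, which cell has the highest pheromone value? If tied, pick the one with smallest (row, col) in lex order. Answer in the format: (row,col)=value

Answer: (1,2)=2

Derivation:
Step 1: ant0:(2,3)->N->(1,3) | ant1:(4,0)->N->(3,0)
  grid max=1 at (1,2)
Step 2: ant0:(1,3)->W->(1,2) | ant1:(3,0)->N->(2,0)
  grid max=2 at (1,2)
Step 3: ant0:(1,2)->N->(0,2) | ant1:(2,0)->N->(1,0)
  grid max=1 at (0,2)
Step 4: ant0:(0,2)->S->(1,2) | ant1:(1,0)->N->(0,0)
  grid max=2 at (1,2)
Final grid:
  1 0 0 0
  0 0 2 0
  0 0 0 0
  0 0 0 0
  0 0 0 0
Max pheromone 2 at (1,2)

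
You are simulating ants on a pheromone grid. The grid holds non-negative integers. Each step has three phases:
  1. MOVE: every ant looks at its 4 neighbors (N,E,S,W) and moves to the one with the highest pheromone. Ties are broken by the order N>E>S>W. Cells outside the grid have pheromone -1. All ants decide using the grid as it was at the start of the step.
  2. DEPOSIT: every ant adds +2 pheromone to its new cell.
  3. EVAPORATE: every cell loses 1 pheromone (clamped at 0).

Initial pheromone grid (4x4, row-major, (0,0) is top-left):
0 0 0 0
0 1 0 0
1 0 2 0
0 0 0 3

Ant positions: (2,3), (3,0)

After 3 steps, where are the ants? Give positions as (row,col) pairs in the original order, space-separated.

Step 1: ant0:(2,3)->S->(3,3) | ant1:(3,0)->N->(2,0)
  grid max=4 at (3,3)
Step 2: ant0:(3,3)->N->(2,3) | ant1:(2,0)->N->(1,0)
  grid max=3 at (3,3)
Step 3: ant0:(2,3)->S->(3,3) | ant1:(1,0)->S->(2,0)
  grid max=4 at (3,3)

(3,3) (2,0)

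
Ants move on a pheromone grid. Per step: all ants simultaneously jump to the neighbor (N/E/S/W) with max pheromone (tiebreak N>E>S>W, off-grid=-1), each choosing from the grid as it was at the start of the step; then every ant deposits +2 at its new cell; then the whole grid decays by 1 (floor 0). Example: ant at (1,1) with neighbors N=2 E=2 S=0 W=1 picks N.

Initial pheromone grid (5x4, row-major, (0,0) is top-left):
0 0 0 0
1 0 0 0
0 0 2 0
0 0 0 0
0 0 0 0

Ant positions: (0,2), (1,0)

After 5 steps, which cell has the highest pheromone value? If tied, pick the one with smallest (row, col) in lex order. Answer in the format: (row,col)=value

Step 1: ant0:(0,2)->E->(0,3) | ant1:(1,0)->N->(0,0)
  grid max=1 at (0,0)
Step 2: ant0:(0,3)->S->(1,3) | ant1:(0,0)->E->(0,1)
  grid max=1 at (0,1)
Step 3: ant0:(1,3)->N->(0,3) | ant1:(0,1)->E->(0,2)
  grid max=1 at (0,2)
Step 4: ant0:(0,3)->W->(0,2) | ant1:(0,2)->E->(0,3)
  grid max=2 at (0,2)
Step 5: ant0:(0,2)->E->(0,3) | ant1:(0,3)->W->(0,2)
  grid max=3 at (0,2)
Final grid:
  0 0 3 3
  0 0 0 0
  0 0 0 0
  0 0 0 0
  0 0 0 0
Max pheromone 3 at (0,2)

Answer: (0,2)=3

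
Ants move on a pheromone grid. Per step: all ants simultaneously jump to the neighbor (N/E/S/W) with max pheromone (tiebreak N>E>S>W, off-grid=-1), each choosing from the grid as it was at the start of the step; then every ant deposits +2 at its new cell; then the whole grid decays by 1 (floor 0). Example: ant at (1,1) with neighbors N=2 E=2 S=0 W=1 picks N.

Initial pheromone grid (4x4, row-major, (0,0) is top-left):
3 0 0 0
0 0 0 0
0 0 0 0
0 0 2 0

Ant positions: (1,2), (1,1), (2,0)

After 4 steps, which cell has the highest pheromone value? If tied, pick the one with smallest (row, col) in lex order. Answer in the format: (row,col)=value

Step 1: ant0:(1,2)->N->(0,2) | ant1:(1,1)->N->(0,1) | ant2:(2,0)->N->(1,0)
  grid max=2 at (0,0)
Step 2: ant0:(0,2)->W->(0,1) | ant1:(0,1)->W->(0,0) | ant2:(1,0)->N->(0,0)
  grid max=5 at (0,0)
Step 3: ant0:(0,1)->W->(0,0) | ant1:(0,0)->E->(0,1) | ant2:(0,0)->E->(0,1)
  grid max=6 at (0,0)
Step 4: ant0:(0,0)->E->(0,1) | ant1:(0,1)->W->(0,0) | ant2:(0,1)->W->(0,0)
  grid max=9 at (0,0)
Final grid:
  9 6 0 0
  0 0 0 0
  0 0 0 0
  0 0 0 0
Max pheromone 9 at (0,0)

Answer: (0,0)=9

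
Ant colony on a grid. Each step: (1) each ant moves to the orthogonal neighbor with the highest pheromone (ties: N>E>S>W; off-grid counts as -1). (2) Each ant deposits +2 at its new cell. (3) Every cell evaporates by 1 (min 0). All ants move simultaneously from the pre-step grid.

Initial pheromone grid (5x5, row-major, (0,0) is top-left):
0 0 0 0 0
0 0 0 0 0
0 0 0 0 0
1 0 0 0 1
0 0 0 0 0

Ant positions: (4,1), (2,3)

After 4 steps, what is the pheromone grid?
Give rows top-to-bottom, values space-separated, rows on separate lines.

After step 1: ants at (3,1),(1,3)
  0 0 0 0 0
  0 0 0 1 0
  0 0 0 0 0
  0 1 0 0 0
  0 0 0 0 0
After step 2: ants at (2,1),(0,3)
  0 0 0 1 0
  0 0 0 0 0
  0 1 0 0 0
  0 0 0 0 0
  0 0 0 0 0
After step 3: ants at (1,1),(0,4)
  0 0 0 0 1
  0 1 0 0 0
  0 0 0 0 0
  0 0 0 0 0
  0 0 0 0 0
After step 4: ants at (0,1),(1,4)
  0 1 0 0 0
  0 0 0 0 1
  0 0 0 0 0
  0 0 0 0 0
  0 0 0 0 0

0 1 0 0 0
0 0 0 0 1
0 0 0 0 0
0 0 0 0 0
0 0 0 0 0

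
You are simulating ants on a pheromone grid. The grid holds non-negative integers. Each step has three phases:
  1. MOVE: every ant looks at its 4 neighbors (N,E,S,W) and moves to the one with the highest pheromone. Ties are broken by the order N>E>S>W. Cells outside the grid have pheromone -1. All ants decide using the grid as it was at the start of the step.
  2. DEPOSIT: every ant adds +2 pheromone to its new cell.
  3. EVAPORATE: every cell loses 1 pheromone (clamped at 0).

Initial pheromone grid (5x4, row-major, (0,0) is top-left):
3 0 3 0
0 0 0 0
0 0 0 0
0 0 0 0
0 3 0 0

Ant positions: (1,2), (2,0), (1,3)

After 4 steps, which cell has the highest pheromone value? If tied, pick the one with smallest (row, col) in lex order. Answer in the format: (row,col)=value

Step 1: ant0:(1,2)->N->(0,2) | ant1:(2,0)->N->(1,0) | ant2:(1,3)->N->(0,3)
  grid max=4 at (0,2)
Step 2: ant0:(0,2)->E->(0,3) | ant1:(1,0)->N->(0,0) | ant2:(0,3)->W->(0,2)
  grid max=5 at (0,2)
Step 3: ant0:(0,3)->W->(0,2) | ant1:(0,0)->E->(0,1) | ant2:(0,2)->E->(0,3)
  grid max=6 at (0,2)
Step 4: ant0:(0,2)->E->(0,3) | ant1:(0,1)->E->(0,2) | ant2:(0,3)->W->(0,2)
  grid max=9 at (0,2)
Final grid:
  1 0 9 4
  0 0 0 0
  0 0 0 0
  0 0 0 0
  0 0 0 0
Max pheromone 9 at (0,2)

Answer: (0,2)=9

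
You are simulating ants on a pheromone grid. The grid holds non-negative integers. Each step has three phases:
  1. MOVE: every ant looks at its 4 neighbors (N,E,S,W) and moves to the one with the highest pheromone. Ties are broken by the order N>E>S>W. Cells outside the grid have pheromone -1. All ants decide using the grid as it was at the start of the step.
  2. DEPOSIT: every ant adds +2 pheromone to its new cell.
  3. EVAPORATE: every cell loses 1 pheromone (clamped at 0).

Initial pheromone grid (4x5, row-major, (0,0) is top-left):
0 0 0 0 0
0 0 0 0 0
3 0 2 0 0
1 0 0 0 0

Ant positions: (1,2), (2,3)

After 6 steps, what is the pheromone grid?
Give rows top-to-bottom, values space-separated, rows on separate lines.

After step 1: ants at (2,2),(2,2)
  0 0 0 0 0
  0 0 0 0 0
  2 0 5 0 0
  0 0 0 0 0
After step 2: ants at (1,2),(1,2)
  0 0 0 0 0
  0 0 3 0 0
  1 0 4 0 0
  0 0 0 0 0
After step 3: ants at (2,2),(2,2)
  0 0 0 0 0
  0 0 2 0 0
  0 0 7 0 0
  0 0 0 0 0
After step 4: ants at (1,2),(1,2)
  0 0 0 0 0
  0 0 5 0 0
  0 0 6 0 0
  0 0 0 0 0
After step 5: ants at (2,2),(2,2)
  0 0 0 0 0
  0 0 4 0 0
  0 0 9 0 0
  0 0 0 0 0
After step 6: ants at (1,2),(1,2)
  0 0 0 0 0
  0 0 7 0 0
  0 0 8 0 0
  0 0 0 0 0

0 0 0 0 0
0 0 7 0 0
0 0 8 0 0
0 0 0 0 0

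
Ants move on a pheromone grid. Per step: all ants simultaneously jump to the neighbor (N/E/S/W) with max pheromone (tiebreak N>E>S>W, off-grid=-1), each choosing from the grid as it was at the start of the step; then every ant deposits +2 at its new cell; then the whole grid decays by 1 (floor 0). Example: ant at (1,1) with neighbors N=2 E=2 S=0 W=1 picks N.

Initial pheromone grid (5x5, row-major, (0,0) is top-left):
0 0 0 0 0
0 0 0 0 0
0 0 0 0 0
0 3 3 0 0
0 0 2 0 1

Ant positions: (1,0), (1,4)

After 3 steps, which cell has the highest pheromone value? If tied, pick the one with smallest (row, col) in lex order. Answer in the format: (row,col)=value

Answer: (0,2)=1

Derivation:
Step 1: ant0:(1,0)->N->(0,0) | ant1:(1,4)->N->(0,4)
  grid max=2 at (3,1)
Step 2: ant0:(0,0)->E->(0,1) | ant1:(0,4)->S->(1,4)
  grid max=1 at (0,1)
Step 3: ant0:(0,1)->E->(0,2) | ant1:(1,4)->N->(0,4)
  grid max=1 at (0,2)
Final grid:
  0 0 1 0 1
  0 0 0 0 0
  0 0 0 0 0
  0 0 0 0 0
  0 0 0 0 0
Max pheromone 1 at (0,2)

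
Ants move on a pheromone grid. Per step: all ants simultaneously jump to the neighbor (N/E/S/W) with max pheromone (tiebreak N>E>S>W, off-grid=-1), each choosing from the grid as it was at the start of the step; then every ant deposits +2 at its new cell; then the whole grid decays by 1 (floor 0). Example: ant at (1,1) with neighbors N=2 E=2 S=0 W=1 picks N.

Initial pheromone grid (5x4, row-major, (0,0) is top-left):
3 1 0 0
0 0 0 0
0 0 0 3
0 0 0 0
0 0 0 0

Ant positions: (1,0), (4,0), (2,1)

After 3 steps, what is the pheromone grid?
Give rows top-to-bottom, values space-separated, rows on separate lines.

After step 1: ants at (0,0),(3,0),(1,1)
  4 0 0 0
  0 1 0 0
  0 0 0 2
  1 0 0 0
  0 0 0 0
After step 2: ants at (0,1),(2,0),(0,1)
  3 3 0 0
  0 0 0 0
  1 0 0 1
  0 0 0 0
  0 0 0 0
After step 3: ants at (0,0),(1,0),(0,0)
  6 2 0 0
  1 0 0 0
  0 0 0 0
  0 0 0 0
  0 0 0 0

6 2 0 0
1 0 0 0
0 0 0 0
0 0 0 0
0 0 0 0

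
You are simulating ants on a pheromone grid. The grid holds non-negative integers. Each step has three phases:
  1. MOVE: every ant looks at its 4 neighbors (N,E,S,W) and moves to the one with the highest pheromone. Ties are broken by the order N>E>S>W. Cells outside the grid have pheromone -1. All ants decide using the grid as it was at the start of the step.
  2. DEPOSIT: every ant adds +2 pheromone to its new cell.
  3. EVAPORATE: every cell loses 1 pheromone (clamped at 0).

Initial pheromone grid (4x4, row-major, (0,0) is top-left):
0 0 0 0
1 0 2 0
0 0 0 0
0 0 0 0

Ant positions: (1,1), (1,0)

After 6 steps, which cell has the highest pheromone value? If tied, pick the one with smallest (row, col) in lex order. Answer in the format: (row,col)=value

Step 1: ant0:(1,1)->E->(1,2) | ant1:(1,0)->N->(0,0)
  grid max=3 at (1,2)
Step 2: ant0:(1,2)->N->(0,2) | ant1:(0,0)->E->(0,1)
  grid max=2 at (1,2)
Step 3: ant0:(0,2)->S->(1,2) | ant1:(0,1)->E->(0,2)
  grid max=3 at (1,2)
Step 4: ant0:(1,2)->N->(0,2) | ant1:(0,2)->S->(1,2)
  grid max=4 at (1,2)
Step 5: ant0:(0,2)->S->(1,2) | ant1:(1,2)->N->(0,2)
  grid max=5 at (1,2)
Step 6: ant0:(1,2)->N->(0,2) | ant1:(0,2)->S->(1,2)
  grid max=6 at (1,2)
Final grid:
  0 0 5 0
  0 0 6 0
  0 0 0 0
  0 0 0 0
Max pheromone 6 at (1,2)

Answer: (1,2)=6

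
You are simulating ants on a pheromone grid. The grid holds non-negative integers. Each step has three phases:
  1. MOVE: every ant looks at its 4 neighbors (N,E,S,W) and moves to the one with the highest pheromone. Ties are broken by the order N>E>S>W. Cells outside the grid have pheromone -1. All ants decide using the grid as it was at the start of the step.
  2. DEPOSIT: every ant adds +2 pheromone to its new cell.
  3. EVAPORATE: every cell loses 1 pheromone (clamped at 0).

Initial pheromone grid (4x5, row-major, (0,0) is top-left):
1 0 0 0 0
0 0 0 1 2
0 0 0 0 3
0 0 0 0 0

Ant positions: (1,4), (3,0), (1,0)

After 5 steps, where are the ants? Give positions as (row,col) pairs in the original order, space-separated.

Step 1: ant0:(1,4)->S->(2,4) | ant1:(3,0)->N->(2,0) | ant2:(1,0)->N->(0,0)
  grid max=4 at (2,4)
Step 2: ant0:(2,4)->N->(1,4) | ant1:(2,0)->N->(1,0) | ant2:(0,0)->E->(0,1)
  grid max=3 at (2,4)
Step 3: ant0:(1,4)->S->(2,4) | ant1:(1,0)->N->(0,0) | ant2:(0,1)->W->(0,0)
  grid max=4 at (0,0)
Step 4: ant0:(2,4)->N->(1,4) | ant1:(0,0)->E->(0,1) | ant2:(0,0)->E->(0,1)
  grid max=3 at (0,0)
Step 5: ant0:(1,4)->S->(2,4) | ant1:(0,1)->W->(0,0) | ant2:(0,1)->W->(0,0)
  grid max=6 at (0,0)

(2,4) (0,0) (0,0)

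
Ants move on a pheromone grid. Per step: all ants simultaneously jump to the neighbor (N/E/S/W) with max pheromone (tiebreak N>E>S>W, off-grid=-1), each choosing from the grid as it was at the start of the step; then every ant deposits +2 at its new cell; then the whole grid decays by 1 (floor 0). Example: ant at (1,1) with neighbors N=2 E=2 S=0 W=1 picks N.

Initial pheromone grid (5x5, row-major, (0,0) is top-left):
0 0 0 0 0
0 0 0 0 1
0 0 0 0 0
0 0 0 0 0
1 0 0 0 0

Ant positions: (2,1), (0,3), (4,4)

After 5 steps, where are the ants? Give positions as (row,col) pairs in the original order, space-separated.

Step 1: ant0:(2,1)->N->(1,1) | ant1:(0,3)->E->(0,4) | ant2:(4,4)->N->(3,4)
  grid max=1 at (0,4)
Step 2: ant0:(1,1)->N->(0,1) | ant1:(0,4)->S->(1,4) | ant2:(3,4)->N->(2,4)
  grid max=1 at (0,1)
Step 3: ant0:(0,1)->E->(0,2) | ant1:(1,4)->S->(2,4) | ant2:(2,4)->N->(1,4)
  grid max=2 at (1,4)
Step 4: ant0:(0,2)->E->(0,3) | ant1:(2,4)->N->(1,4) | ant2:(1,4)->S->(2,4)
  grid max=3 at (1,4)
Step 5: ant0:(0,3)->E->(0,4) | ant1:(1,4)->S->(2,4) | ant2:(2,4)->N->(1,4)
  grid max=4 at (1,4)

(0,4) (2,4) (1,4)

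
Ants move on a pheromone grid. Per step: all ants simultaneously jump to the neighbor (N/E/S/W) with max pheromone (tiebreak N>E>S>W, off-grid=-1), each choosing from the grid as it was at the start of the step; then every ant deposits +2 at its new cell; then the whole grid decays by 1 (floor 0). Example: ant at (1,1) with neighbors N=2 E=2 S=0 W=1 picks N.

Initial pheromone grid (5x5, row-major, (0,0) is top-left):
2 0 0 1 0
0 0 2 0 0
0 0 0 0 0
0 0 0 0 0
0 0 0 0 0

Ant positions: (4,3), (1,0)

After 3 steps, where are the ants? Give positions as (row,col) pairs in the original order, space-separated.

Step 1: ant0:(4,3)->N->(3,3) | ant1:(1,0)->N->(0,0)
  grid max=3 at (0,0)
Step 2: ant0:(3,3)->N->(2,3) | ant1:(0,0)->E->(0,1)
  grid max=2 at (0,0)
Step 3: ant0:(2,3)->N->(1,3) | ant1:(0,1)->W->(0,0)
  grid max=3 at (0,0)

(1,3) (0,0)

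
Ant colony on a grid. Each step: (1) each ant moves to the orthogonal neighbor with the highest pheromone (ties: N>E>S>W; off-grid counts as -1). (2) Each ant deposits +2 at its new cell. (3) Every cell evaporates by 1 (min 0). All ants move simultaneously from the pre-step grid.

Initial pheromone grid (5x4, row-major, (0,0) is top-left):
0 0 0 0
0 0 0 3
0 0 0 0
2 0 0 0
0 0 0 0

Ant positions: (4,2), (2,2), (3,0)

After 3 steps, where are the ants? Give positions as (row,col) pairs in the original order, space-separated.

Step 1: ant0:(4,2)->N->(3,2) | ant1:(2,2)->N->(1,2) | ant2:(3,0)->N->(2,0)
  grid max=2 at (1,3)
Step 2: ant0:(3,2)->N->(2,2) | ant1:(1,2)->E->(1,3) | ant2:(2,0)->S->(3,0)
  grid max=3 at (1,3)
Step 3: ant0:(2,2)->N->(1,2) | ant1:(1,3)->N->(0,3) | ant2:(3,0)->N->(2,0)
  grid max=2 at (1,3)

(1,2) (0,3) (2,0)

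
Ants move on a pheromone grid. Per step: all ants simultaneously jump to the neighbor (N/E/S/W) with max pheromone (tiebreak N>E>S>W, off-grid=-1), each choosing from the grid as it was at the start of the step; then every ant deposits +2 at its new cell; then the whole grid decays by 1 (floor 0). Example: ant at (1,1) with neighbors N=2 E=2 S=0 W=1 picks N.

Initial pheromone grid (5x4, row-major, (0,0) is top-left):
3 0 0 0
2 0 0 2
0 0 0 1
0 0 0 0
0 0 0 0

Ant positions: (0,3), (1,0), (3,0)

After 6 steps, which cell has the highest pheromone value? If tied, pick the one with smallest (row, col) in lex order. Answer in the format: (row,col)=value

Step 1: ant0:(0,3)->S->(1,3) | ant1:(1,0)->N->(0,0) | ant2:(3,0)->N->(2,0)
  grid max=4 at (0,0)
Step 2: ant0:(1,3)->N->(0,3) | ant1:(0,0)->S->(1,0) | ant2:(2,0)->N->(1,0)
  grid max=4 at (1,0)
Step 3: ant0:(0,3)->S->(1,3) | ant1:(1,0)->N->(0,0) | ant2:(1,0)->N->(0,0)
  grid max=6 at (0,0)
Step 4: ant0:(1,3)->N->(0,3) | ant1:(0,0)->S->(1,0) | ant2:(0,0)->S->(1,0)
  grid max=6 at (1,0)
Step 5: ant0:(0,3)->S->(1,3) | ant1:(1,0)->N->(0,0) | ant2:(1,0)->N->(0,0)
  grid max=8 at (0,0)
Step 6: ant0:(1,3)->N->(0,3) | ant1:(0,0)->S->(1,0) | ant2:(0,0)->S->(1,0)
  grid max=8 at (1,0)
Final grid:
  7 0 0 1
  8 0 0 2
  0 0 0 0
  0 0 0 0
  0 0 0 0
Max pheromone 8 at (1,0)

Answer: (1,0)=8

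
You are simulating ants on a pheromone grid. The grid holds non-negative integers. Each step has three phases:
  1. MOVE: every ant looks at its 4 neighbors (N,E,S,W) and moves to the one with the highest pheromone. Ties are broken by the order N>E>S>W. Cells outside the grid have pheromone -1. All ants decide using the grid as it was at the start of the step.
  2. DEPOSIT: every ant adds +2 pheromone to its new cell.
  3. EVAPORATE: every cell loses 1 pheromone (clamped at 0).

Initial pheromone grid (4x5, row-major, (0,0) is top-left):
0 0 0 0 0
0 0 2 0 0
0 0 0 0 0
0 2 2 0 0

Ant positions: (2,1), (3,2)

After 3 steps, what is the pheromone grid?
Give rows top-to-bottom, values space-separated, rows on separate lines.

After step 1: ants at (3,1),(3,1)
  0 0 0 0 0
  0 0 1 0 0
  0 0 0 0 0
  0 5 1 0 0
After step 2: ants at (3,2),(3,2)
  0 0 0 0 0
  0 0 0 0 0
  0 0 0 0 0
  0 4 4 0 0
After step 3: ants at (3,1),(3,1)
  0 0 0 0 0
  0 0 0 0 0
  0 0 0 0 0
  0 7 3 0 0

0 0 0 0 0
0 0 0 0 0
0 0 0 0 0
0 7 3 0 0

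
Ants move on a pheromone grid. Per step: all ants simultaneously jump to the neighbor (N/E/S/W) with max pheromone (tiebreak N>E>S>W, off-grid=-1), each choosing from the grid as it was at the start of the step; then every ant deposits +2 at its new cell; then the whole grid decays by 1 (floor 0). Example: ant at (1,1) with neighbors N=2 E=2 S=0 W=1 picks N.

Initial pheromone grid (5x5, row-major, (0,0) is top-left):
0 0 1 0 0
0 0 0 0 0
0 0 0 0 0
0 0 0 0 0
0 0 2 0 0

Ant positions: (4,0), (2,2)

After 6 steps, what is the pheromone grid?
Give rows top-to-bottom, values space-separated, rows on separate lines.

After step 1: ants at (3,0),(1,2)
  0 0 0 0 0
  0 0 1 0 0
  0 0 0 0 0
  1 0 0 0 0
  0 0 1 0 0
After step 2: ants at (2,0),(0,2)
  0 0 1 0 0
  0 0 0 0 0
  1 0 0 0 0
  0 0 0 0 0
  0 0 0 0 0
After step 3: ants at (1,0),(0,3)
  0 0 0 1 0
  1 0 0 0 0
  0 0 0 0 0
  0 0 0 0 0
  0 0 0 0 0
After step 4: ants at (0,0),(0,4)
  1 0 0 0 1
  0 0 0 0 0
  0 0 0 0 0
  0 0 0 0 0
  0 0 0 0 0
After step 5: ants at (0,1),(1,4)
  0 1 0 0 0
  0 0 0 0 1
  0 0 0 0 0
  0 0 0 0 0
  0 0 0 0 0
After step 6: ants at (0,2),(0,4)
  0 0 1 0 1
  0 0 0 0 0
  0 0 0 0 0
  0 0 0 0 0
  0 0 0 0 0

0 0 1 0 1
0 0 0 0 0
0 0 0 0 0
0 0 0 0 0
0 0 0 0 0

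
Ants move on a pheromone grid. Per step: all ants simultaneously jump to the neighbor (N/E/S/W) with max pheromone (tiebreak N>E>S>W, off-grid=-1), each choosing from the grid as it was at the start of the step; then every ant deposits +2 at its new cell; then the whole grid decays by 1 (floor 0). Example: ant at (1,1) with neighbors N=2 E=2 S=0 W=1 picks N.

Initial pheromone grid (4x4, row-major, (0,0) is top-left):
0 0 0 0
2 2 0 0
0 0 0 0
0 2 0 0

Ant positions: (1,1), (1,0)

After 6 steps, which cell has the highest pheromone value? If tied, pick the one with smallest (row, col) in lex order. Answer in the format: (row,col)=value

Answer: (1,0)=8

Derivation:
Step 1: ant0:(1,1)->W->(1,0) | ant1:(1,0)->E->(1,1)
  grid max=3 at (1,0)
Step 2: ant0:(1,0)->E->(1,1) | ant1:(1,1)->W->(1,0)
  grid max=4 at (1,0)
Step 3: ant0:(1,1)->W->(1,0) | ant1:(1,0)->E->(1,1)
  grid max=5 at (1,0)
Step 4: ant0:(1,0)->E->(1,1) | ant1:(1,1)->W->(1,0)
  grid max=6 at (1,0)
Step 5: ant0:(1,1)->W->(1,0) | ant1:(1,0)->E->(1,1)
  grid max=7 at (1,0)
Step 6: ant0:(1,0)->E->(1,1) | ant1:(1,1)->W->(1,0)
  grid max=8 at (1,0)
Final grid:
  0 0 0 0
  8 8 0 0
  0 0 0 0
  0 0 0 0
Max pheromone 8 at (1,0)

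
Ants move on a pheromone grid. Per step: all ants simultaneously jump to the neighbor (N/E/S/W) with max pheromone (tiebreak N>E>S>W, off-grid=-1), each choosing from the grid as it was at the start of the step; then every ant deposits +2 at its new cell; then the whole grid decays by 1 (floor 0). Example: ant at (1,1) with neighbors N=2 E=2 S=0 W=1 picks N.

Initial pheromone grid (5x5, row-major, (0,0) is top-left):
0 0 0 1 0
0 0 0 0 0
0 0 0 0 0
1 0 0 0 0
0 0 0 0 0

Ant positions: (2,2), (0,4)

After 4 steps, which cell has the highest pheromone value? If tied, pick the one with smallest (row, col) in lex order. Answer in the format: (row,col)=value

Step 1: ant0:(2,2)->N->(1,2) | ant1:(0,4)->W->(0,3)
  grid max=2 at (0,3)
Step 2: ant0:(1,2)->N->(0,2) | ant1:(0,3)->E->(0,4)
  grid max=1 at (0,2)
Step 3: ant0:(0,2)->E->(0,3) | ant1:(0,4)->W->(0,3)
  grid max=4 at (0,3)
Step 4: ant0:(0,3)->E->(0,4) | ant1:(0,3)->E->(0,4)
  grid max=3 at (0,3)
Final grid:
  0 0 0 3 3
  0 0 0 0 0
  0 0 0 0 0
  0 0 0 0 0
  0 0 0 0 0
Max pheromone 3 at (0,3)

Answer: (0,3)=3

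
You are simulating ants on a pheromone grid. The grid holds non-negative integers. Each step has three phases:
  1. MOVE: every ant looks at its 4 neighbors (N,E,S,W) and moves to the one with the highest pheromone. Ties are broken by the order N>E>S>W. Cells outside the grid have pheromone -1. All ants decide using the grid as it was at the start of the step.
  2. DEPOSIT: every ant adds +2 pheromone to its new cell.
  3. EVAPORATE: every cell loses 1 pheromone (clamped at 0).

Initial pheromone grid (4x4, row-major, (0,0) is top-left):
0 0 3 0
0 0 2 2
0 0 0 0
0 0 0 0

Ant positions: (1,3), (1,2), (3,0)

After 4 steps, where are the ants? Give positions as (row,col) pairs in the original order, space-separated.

Step 1: ant0:(1,3)->W->(1,2) | ant1:(1,2)->N->(0,2) | ant2:(3,0)->N->(2,0)
  grid max=4 at (0,2)
Step 2: ant0:(1,2)->N->(0,2) | ant1:(0,2)->S->(1,2) | ant2:(2,0)->N->(1,0)
  grid max=5 at (0,2)
Step 3: ant0:(0,2)->S->(1,2) | ant1:(1,2)->N->(0,2) | ant2:(1,0)->N->(0,0)
  grid max=6 at (0,2)
Step 4: ant0:(1,2)->N->(0,2) | ant1:(0,2)->S->(1,2) | ant2:(0,0)->E->(0,1)
  grid max=7 at (0,2)

(0,2) (1,2) (0,1)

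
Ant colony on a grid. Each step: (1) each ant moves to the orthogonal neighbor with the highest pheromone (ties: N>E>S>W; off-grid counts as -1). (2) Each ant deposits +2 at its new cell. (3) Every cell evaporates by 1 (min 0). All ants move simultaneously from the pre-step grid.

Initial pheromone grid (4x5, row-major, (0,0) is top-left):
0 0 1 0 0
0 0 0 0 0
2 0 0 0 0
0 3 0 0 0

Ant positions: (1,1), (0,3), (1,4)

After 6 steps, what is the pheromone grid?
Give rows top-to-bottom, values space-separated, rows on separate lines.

After step 1: ants at (0,1),(0,2),(0,4)
  0 1 2 0 1
  0 0 0 0 0
  1 0 0 0 0
  0 2 0 0 0
After step 2: ants at (0,2),(0,1),(1,4)
  0 2 3 0 0
  0 0 0 0 1
  0 0 0 0 0
  0 1 0 0 0
After step 3: ants at (0,1),(0,2),(0,4)
  0 3 4 0 1
  0 0 0 0 0
  0 0 0 0 0
  0 0 0 0 0
After step 4: ants at (0,2),(0,1),(1,4)
  0 4 5 0 0
  0 0 0 0 1
  0 0 0 0 0
  0 0 0 0 0
After step 5: ants at (0,1),(0,2),(0,4)
  0 5 6 0 1
  0 0 0 0 0
  0 0 0 0 0
  0 0 0 0 0
After step 6: ants at (0,2),(0,1),(1,4)
  0 6 7 0 0
  0 0 0 0 1
  0 0 0 0 0
  0 0 0 0 0

0 6 7 0 0
0 0 0 0 1
0 0 0 0 0
0 0 0 0 0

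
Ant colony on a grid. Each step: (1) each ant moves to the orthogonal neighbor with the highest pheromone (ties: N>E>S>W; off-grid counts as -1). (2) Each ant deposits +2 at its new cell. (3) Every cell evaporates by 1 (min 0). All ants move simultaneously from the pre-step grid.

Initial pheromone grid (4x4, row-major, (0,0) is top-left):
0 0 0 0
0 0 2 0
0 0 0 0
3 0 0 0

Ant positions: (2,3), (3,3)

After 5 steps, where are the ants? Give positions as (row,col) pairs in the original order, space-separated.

Step 1: ant0:(2,3)->N->(1,3) | ant1:(3,3)->N->(2,3)
  grid max=2 at (3,0)
Step 2: ant0:(1,3)->S->(2,3) | ant1:(2,3)->N->(1,3)
  grid max=2 at (1,3)
Step 3: ant0:(2,3)->N->(1,3) | ant1:(1,3)->S->(2,3)
  grid max=3 at (1,3)
Step 4: ant0:(1,3)->S->(2,3) | ant1:(2,3)->N->(1,3)
  grid max=4 at (1,3)
Step 5: ant0:(2,3)->N->(1,3) | ant1:(1,3)->S->(2,3)
  grid max=5 at (1,3)

(1,3) (2,3)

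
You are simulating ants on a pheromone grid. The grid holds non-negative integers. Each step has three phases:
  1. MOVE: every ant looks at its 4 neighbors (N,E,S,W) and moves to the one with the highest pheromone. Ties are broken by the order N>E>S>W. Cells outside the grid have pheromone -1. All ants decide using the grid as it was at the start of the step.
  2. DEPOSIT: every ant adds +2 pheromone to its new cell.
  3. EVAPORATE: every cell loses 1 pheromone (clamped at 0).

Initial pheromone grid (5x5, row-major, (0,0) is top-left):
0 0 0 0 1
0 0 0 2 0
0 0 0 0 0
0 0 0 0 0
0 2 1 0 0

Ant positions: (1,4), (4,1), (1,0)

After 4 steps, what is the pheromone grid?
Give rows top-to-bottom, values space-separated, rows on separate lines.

After step 1: ants at (1,3),(4,2),(0,0)
  1 0 0 0 0
  0 0 0 3 0
  0 0 0 0 0
  0 0 0 0 0
  0 1 2 0 0
After step 2: ants at (0,3),(4,1),(0,1)
  0 1 0 1 0
  0 0 0 2 0
  0 0 0 0 0
  0 0 0 0 0
  0 2 1 0 0
After step 3: ants at (1,3),(4,2),(0,2)
  0 0 1 0 0
  0 0 0 3 0
  0 0 0 0 0
  0 0 0 0 0
  0 1 2 0 0
After step 4: ants at (0,3),(4,1),(0,3)
  0 0 0 3 0
  0 0 0 2 0
  0 0 0 0 0
  0 0 0 0 0
  0 2 1 0 0

0 0 0 3 0
0 0 0 2 0
0 0 0 0 0
0 0 0 0 0
0 2 1 0 0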